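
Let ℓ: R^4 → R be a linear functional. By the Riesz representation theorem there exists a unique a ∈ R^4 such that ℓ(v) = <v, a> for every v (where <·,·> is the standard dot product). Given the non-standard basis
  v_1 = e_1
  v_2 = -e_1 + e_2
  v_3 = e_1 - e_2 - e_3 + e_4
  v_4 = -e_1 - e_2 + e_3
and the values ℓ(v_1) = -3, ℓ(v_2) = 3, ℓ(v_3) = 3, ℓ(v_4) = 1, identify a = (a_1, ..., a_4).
a = (-3, 0, -2, 4)

Write a = (a_1, ..., a_4) in the standard basis. For each basis vector v_i, ℓ(v_i) = <v_i, a> is a linear equation in the a_j's. Collect the n equations into a matrix system V a = ℓ, where row i of V is v_i (expressed in the standard basis). Since V is invertible (lower-triangular with 1s on the diagonal, up to permutation), solve by back-substitution:
  V =
[[1, 0, 0, 0],
 [-1, 1, 0, 0],
 [1, -1, -1, 1],
 [-1, -1, 1, 0]]
  V a = (-3, 3, 3, 1)
Solving gives a = (-3, 0, -2, 4).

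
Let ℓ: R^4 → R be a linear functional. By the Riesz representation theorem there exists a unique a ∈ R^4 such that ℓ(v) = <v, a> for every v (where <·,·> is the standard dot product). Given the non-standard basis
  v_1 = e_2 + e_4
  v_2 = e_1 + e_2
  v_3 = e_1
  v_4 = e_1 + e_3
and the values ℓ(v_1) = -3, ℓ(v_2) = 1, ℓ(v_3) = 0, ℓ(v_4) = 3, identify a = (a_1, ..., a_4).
a = (0, 1, 3, -4)

Write a = (a_1, ..., a_4) in the standard basis. For each basis vector v_i, ℓ(v_i) = <v_i, a> is a linear equation in the a_j's. Collect the n equations into a matrix system V a = ℓ, where row i of V is v_i (expressed in the standard basis). Since V is invertible (lower-triangular with 1s on the diagonal, up to permutation), solve by back-substitution:
  V =
[[0, 1, 0, 1],
 [1, 1, 0, 0],
 [1, 0, 0, 0],
 [1, 0, 1, 0]]
  V a = (-3, 1, 0, 3)
Solving gives a = (0, 1, 3, -4).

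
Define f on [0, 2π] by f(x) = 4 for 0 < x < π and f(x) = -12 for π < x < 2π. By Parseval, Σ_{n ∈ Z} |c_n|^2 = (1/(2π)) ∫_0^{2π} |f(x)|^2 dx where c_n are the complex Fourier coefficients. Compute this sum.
Σ |c_n|^2 = 80

Parseval equates the L^2 energy of f (normalised by 1/(2π)) with the ℓ^2 sum of its Fourier coefficients: (1/(2π)) ∫_0^{2π} |f|^2 = Σ |c_n|^2.
Compute the left side: (1/(2π)) [∫_0^π 4^2 dx + ∫_π^{2π} (-12)^2 dx] = (1/(2π)) · (16π + 144π) = (16 + 144)/2 = 80.
So Σ_{n ∈ Z} |c_n|^2 = 80.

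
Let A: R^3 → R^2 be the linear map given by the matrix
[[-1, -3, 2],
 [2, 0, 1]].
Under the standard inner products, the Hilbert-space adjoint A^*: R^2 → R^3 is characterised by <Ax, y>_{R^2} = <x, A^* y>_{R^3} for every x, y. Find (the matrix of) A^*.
A^* = A^T =
[[-1, 2],
 [-3, 0],
 [2, 1]]

For real matrices with standard dot products, the defining identity <Ax, y> = <x, A^* y> gives (Ax)^T y = x^T (A^*) y, i.e. x^T A^T y = x^T (A^*) y. Since this holds for all x, y, we must have A^* = A^T. Therefore
A^* =
[[-1, 2],
 [-3, 0],
 [2, 1]].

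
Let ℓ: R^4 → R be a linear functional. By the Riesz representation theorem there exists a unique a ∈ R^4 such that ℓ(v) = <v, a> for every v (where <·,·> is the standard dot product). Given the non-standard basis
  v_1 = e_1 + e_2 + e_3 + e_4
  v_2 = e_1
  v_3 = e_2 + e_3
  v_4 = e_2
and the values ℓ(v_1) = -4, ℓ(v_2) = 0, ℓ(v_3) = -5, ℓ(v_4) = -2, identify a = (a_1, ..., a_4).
a = (0, -2, -3, 1)

Write a = (a_1, ..., a_4) in the standard basis. For each basis vector v_i, ℓ(v_i) = <v_i, a> is a linear equation in the a_j's. Collect the n equations into a matrix system V a = ℓ, where row i of V is v_i (expressed in the standard basis). Since V is invertible (lower-triangular with 1s on the diagonal, up to permutation), solve by back-substitution:
  V =
[[1, 1, 1, 1],
 [1, 0, 0, 0],
 [0, 1, 1, 0],
 [0, 1, 0, 0]]
  V a = (-4, 0, -5, -2)
Solving gives a = (0, -2, -3, 1).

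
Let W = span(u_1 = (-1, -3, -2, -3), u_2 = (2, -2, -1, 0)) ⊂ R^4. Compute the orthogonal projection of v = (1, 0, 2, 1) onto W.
proj_W(v) = (56/57, 40/57, 32/57, 24/19)

Set up U = [u_1 | ... | u_2] ∈ R^(4×2). The projector onto W = col(U) is P = U (U^T U)^(-1) U^T.
Compute U^T U =
  [23, 6]
  [6, 9],
and U^T v = (-8, 0).
Solve U^T U · c = U^T v for the coefficients: c = (-8/19, 16/57). The projection is proj_W(v) = U c.
Check: (v - proj_W(v)) · u_1 = 0  (should be 0).
Check: (v - proj_W(v)) · u_2 = 0  (should be 0).
Result: proj_W(v) = (56/57, 40/57, 32/57, 24/19).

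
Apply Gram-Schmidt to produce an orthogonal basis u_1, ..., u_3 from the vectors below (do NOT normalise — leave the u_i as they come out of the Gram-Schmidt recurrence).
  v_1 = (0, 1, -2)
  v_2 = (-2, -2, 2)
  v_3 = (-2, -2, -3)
Orthogonal basis:
  u_1 = (0, 1, -2)
  u_2 = (-2, -4/5, -2/5)
  u_3 = (5/6, -5/3, -5/6)

Apply the Gram-Schmidt recurrence
  u_1 = v_1
  u_i = v_i − Σ_{j<i} ((v_i · u_j) / (u_j · u_j)) · u_j.

Step by step this gives:
  u_1 = (0, 1, -2)
  u_2 = (-2, -4/5, -2/5)
  u_3 = (5/6, -5/3, -5/6)

Orthogonality check:
  u_2 · u_1 = 0 (should be 0)
  u_3 · u_1 = 0 (should be 0)
  u_3 · u_2 = 0 (should be 0)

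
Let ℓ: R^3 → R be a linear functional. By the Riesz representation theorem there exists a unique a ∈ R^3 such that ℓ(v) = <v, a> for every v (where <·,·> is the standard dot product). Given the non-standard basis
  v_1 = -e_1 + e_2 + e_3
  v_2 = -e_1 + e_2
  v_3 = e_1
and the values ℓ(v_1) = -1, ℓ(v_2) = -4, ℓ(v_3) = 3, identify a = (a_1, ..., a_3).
a = (3, -1, 3)

Write a = (a_1, ..., a_3) in the standard basis. For each basis vector v_i, ℓ(v_i) = <v_i, a> is a linear equation in the a_j's. Collect the n equations into a matrix system V a = ℓ, where row i of V is v_i (expressed in the standard basis). Since V is invertible (lower-triangular with 1s on the diagonal, up to permutation), solve by back-substitution:
  V =
[[-1, 1, 1],
 [-1, 1, 0],
 [1, 0, 0]]
  V a = (-1, -4, 3)
Solving gives a = (3, -1, 3).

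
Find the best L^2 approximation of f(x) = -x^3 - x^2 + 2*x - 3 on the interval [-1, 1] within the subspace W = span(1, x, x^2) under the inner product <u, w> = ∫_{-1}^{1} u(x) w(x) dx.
g(x) = -x^2 + 7*x/5 - 3

The best approximation g ∈ W is the orthogonal projection of f onto W. Writing g = a_0 + a_1 x + a_2 x^2, the coefficients solve the normal equations G · a = b where
  G_{ij} = <φ_i, φ_j> and b_i = <f, φ_i>, with φ_0 = 1, φ_1 = x, φ_2 = x^2.
G =
  [2, 0, 2/3]
  [0, 2/3, 0]
  [2/3, 0, 2/5],
b = (-20/3, 14/15, -12/5).
Solving gives a_0 = -3, a_1 = 7/5, a_2 = -1, so
  g(x) = -x^2 + 7*x/5 - 3.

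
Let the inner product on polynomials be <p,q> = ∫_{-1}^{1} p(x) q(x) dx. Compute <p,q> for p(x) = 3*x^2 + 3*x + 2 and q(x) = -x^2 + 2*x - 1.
<p,q> = -68/15

Expand the product: p(x)·q(x) = -3*x^4 + 3*x^3 + x^2 + x - 2.
∫_{-1}^{1} of each monomial x^k gives [2/(k+1) if k even, 0 if k odd]. Integrating term-by-term (or equivalently evaluating the antiderivative F(x) = -3*x^5/5 + 3*x^4/4 + x^3/3 + x^2/2 - 2*x at the endpoints):
  F(1) − F(−1) = -61/60 − (211/60) = -68/15.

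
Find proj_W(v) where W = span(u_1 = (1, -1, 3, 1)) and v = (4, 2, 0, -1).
proj_W(v) = (1/12, -1/12, 1/4, 1/12)

Set up U = [u_1 | ... | u_1] ∈ R^(4×1). The projector onto W = col(U) is P = U (U^T U)^(-1) U^T.
Compute U^T U =
  [12],
and U^T v = (1).
Solve U^T U · c = U^T v for the coefficients: c = (1/12). The projection is proj_W(v) = U c.
Check: (v - proj_W(v)) · u_1 = 0  (should be 0).
Result: proj_W(v) = (1/12, -1/12, 1/4, 1/12).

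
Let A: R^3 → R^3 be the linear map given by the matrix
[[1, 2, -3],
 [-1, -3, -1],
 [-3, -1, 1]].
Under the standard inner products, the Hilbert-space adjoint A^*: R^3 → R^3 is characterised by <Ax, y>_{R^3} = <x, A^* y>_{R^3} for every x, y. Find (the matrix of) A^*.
A^* = A^T =
[[1, -1, -3],
 [2, -3, -1],
 [-3, -1, 1]]

For real matrices with standard dot products, the defining identity <Ax, y> = <x, A^* y> gives (Ax)^T y = x^T (A^*) y, i.e. x^T A^T y = x^T (A^*) y. Since this holds for all x, y, we must have A^* = A^T. Therefore
A^* =
[[1, -1, -3],
 [2, -3, -1],
 [-3, -1, 1]].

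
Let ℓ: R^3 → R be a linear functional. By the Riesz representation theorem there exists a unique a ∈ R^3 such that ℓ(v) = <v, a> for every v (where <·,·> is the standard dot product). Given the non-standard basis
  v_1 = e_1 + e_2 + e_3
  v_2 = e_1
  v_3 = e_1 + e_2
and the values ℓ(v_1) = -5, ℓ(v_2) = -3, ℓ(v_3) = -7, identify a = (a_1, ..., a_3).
a = (-3, -4, 2)

Write a = (a_1, ..., a_3) in the standard basis. For each basis vector v_i, ℓ(v_i) = <v_i, a> is a linear equation in the a_j's. Collect the n equations into a matrix system V a = ℓ, where row i of V is v_i (expressed in the standard basis). Since V is invertible (lower-triangular with 1s on the diagonal, up to permutation), solve by back-substitution:
  V =
[[1, 1, 1],
 [1, 0, 0],
 [1, 1, 0]]
  V a = (-5, -3, -7)
Solving gives a = (-3, -4, 2).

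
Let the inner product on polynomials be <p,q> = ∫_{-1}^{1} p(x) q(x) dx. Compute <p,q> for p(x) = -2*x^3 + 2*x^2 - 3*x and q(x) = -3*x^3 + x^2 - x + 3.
<p,q> = 452/35

Expand the product: p(x)·q(x) = 6*x^6 - 8*x^5 + 13*x^4 - 11*x^3 + 9*x^2 - 9*x.
∫_{-1}^{1} of each monomial x^k gives [2/(k+1) if k even, 0 if k odd]. Integrating term-by-term (or equivalently evaluating the antiderivative F(x) = 6*x^7/7 - 4*x^6/3 + 13*x^5/5 - 11*x^4/4 + 3*x^3 - 9*x^2/2 at the endpoints):
  F(1) − F(−1) = -893/420 − (-6317/420) = 452/35.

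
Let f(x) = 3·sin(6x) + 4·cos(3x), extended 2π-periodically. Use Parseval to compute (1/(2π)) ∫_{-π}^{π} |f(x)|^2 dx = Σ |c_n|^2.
Σ |c_n|^2 = 25/2

Expand |f|^2 and use orthogonality of {sin(nx), cos(mx)} on [-π, π]:
  ∫_{-π}^{π} sin(nx)^2 dx = π, ∫ cos(mx)^2 dx = π, and cross terms integrate to 0.
So ∫_{-π}^{π} f(x)^2 dx = 3^2 · π + 4^2 · π = (9 + 16)π.
Divide by 2π: (9 + 16)/2 = 25/2.
By Parseval, this equals Σ |c_n|^2.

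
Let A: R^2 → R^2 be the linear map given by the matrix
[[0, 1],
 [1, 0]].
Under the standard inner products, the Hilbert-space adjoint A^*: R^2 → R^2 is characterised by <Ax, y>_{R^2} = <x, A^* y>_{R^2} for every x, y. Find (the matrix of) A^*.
A^* = A^T =
[[0, 1],
 [1, 0]]

For real matrices with standard dot products, the defining identity <Ax, y> = <x, A^* y> gives (Ax)^T y = x^T (A^*) y, i.e. x^T A^T y = x^T (A^*) y. Since this holds for all x, y, we must have A^* = A^T. Therefore
A^* =
[[0, 1],
 [1, 0]].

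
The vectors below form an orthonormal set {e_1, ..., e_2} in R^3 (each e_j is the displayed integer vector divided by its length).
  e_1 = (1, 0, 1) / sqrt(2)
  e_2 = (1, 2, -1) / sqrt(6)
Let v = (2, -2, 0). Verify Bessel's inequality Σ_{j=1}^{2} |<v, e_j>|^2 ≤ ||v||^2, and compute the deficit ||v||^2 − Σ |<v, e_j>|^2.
Σ |<v, e_j>|^2 = 8/3; ||v||^2 = 8; deficit = 16/3

Write each e_j = u_j / sqrt(<u_j, u_j>) where u_j is the displayed integer vector. Then <v, e_j> = <v, u_j> / sqrt(<u_j, u_j>), so |<v, e_j>|^2 = <v, u_j>^2 / <u_j, u_j>.
Coefficients: <v, e_1> = 2/sqrt(2), <v, e_2> = -2/sqrt(6).
Square and sum: Σ |<v, e_j>|^2 = 8/3.
Compute ||v||^2 = v·v = 8.
Deficit = 8 − 8/3 = 16/3 ≥ 0, confirming Bessel's inequality. (The deficit equals ||v − Σ <v,e_j> e_j||^2, the squared distance from v to span{e_j}.)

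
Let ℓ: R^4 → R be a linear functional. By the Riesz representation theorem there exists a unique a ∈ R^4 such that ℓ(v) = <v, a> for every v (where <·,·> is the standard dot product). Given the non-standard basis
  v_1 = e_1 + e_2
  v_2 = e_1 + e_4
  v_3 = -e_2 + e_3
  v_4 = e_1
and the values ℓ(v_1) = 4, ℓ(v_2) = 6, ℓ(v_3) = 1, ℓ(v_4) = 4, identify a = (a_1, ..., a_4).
a = (4, 0, 1, 2)

Write a = (a_1, ..., a_4) in the standard basis. For each basis vector v_i, ℓ(v_i) = <v_i, a> is a linear equation in the a_j's. Collect the n equations into a matrix system V a = ℓ, where row i of V is v_i (expressed in the standard basis). Since V is invertible (lower-triangular with 1s on the diagonal, up to permutation), solve by back-substitution:
  V =
[[1, 1, 0, 0],
 [1, 0, 0, 1],
 [0, -1, 1, 0],
 [1, 0, 0, 0]]
  V a = (4, 6, 1, 4)
Solving gives a = (4, 0, 1, 2).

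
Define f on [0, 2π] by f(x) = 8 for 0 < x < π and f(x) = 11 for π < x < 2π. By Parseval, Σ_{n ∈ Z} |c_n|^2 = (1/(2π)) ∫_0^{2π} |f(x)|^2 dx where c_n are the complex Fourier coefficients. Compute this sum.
Σ |c_n|^2 = 185/2

Parseval equates the L^2 energy of f (normalised by 1/(2π)) with the ℓ^2 sum of its Fourier coefficients: (1/(2π)) ∫_0^{2π} |f|^2 = Σ |c_n|^2.
Compute the left side: (1/(2π)) [∫_0^π 8^2 dx + ∫_π^{2π} 11^2 dx] = (1/(2π)) · (64π + 121π) = (64 + 121)/2 = 185/2.
So Σ_{n ∈ Z} |c_n|^2 = 185/2.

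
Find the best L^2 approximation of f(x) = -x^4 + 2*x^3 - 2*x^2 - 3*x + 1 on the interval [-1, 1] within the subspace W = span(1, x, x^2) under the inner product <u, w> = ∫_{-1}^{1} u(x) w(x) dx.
g(x) = -20*x^2/7 - 9*x/5 + 38/35

The best approximation g ∈ W is the orthogonal projection of f onto W. Writing g = a_0 + a_1 x + a_2 x^2, the coefficients solve the normal equations G · a = b where
  G_{ij} = <φ_i, φ_j> and b_i = <f, φ_i>, with φ_0 = 1, φ_1 = x, φ_2 = x^2.
G =
  [2, 0, 2/3]
  [0, 2/3, 0]
  [2/3, 0, 2/5],
b = (4/15, -6/5, -44/105).
Solving gives a_0 = 38/35, a_1 = -9/5, a_2 = -20/7, so
  g(x) = -20*x^2/7 - 9*x/5 + 38/35.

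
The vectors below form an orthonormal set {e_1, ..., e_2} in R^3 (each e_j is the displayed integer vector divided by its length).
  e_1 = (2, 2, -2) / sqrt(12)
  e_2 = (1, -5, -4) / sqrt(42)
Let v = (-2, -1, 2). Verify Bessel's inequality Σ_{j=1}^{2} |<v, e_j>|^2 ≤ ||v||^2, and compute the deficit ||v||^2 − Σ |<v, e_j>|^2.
Σ |<v, e_j>|^2 = 125/14; ||v||^2 = 9; deficit = 1/14

Write each e_j = u_j / sqrt(<u_j, u_j>) where u_j is the displayed integer vector. Then <v, e_j> = <v, u_j> / sqrt(<u_j, u_j>), so |<v, e_j>|^2 = <v, u_j>^2 / <u_j, u_j>.
Coefficients: <v, e_1> = -10/sqrt(12), <v, e_2> = -5/sqrt(42).
Square and sum: Σ |<v, e_j>|^2 = 125/14.
Compute ||v||^2 = v·v = 9.
Deficit = 9 − 125/14 = 1/14 ≥ 0, confirming Bessel's inequality. (The deficit equals ||v − Σ <v,e_j> e_j||^2, the squared distance from v to span{e_j}.)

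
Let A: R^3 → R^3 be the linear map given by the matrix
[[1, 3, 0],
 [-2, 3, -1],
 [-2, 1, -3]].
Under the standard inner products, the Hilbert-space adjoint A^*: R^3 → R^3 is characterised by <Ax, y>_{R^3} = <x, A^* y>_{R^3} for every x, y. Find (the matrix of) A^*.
A^* = A^T =
[[1, -2, -2],
 [3, 3, 1],
 [0, -1, -3]]

For real matrices with standard dot products, the defining identity <Ax, y> = <x, A^* y> gives (Ax)^T y = x^T (A^*) y, i.e. x^T A^T y = x^T (A^*) y. Since this holds for all x, y, we must have A^* = A^T. Therefore
A^* =
[[1, -2, -2],
 [3, 3, 1],
 [0, -1, -3]].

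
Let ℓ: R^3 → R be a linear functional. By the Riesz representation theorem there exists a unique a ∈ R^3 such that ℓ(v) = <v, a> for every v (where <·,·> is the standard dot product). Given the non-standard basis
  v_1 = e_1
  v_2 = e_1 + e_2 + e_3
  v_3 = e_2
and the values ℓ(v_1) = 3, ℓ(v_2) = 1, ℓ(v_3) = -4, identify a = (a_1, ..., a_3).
a = (3, -4, 2)

Write a = (a_1, ..., a_3) in the standard basis. For each basis vector v_i, ℓ(v_i) = <v_i, a> is a linear equation in the a_j's. Collect the n equations into a matrix system V a = ℓ, where row i of V is v_i (expressed in the standard basis). Since V is invertible (lower-triangular with 1s on the diagonal, up to permutation), solve by back-substitution:
  V =
[[1, 0, 0],
 [1, 1, 1],
 [0, 1, 0]]
  V a = (3, 1, -4)
Solving gives a = (3, -4, 2).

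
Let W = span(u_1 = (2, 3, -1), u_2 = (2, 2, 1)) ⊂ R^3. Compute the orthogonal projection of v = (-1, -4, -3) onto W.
proj_W(v) = (-26/9, -112/45, -101/45)

Set up U = [u_1 | ... | u_2] ∈ R^(3×2). The projector onto W = col(U) is P = U (U^T U)^(-1) U^T.
Compute U^T U =
  [14, 9]
  [9, 9],
and U^T v = (-11, -13).
Solve U^T U · c = U^T v for the coefficients: c = (2/5, -83/45). The projection is proj_W(v) = U c.
Check: (v - proj_W(v)) · u_1 = 0  (should be 0).
Check: (v - proj_W(v)) · u_2 = 0  (should be 0).
Result: proj_W(v) = (-26/9, -112/45, -101/45).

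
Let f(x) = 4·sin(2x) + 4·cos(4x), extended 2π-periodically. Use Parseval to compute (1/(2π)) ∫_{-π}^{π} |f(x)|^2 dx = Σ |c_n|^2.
Σ |c_n|^2 = 16

Expand |f|^2 and use orthogonality of {sin(nx), cos(mx)} on [-π, π]:
  ∫_{-π}^{π} sin(nx)^2 dx = π, ∫ cos(mx)^2 dx = π, and cross terms integrate to 0.
So ∫_{-π}^{π} f(x)^2 dx = 4^2 · π + 4^2 · π = (16 + 16)π.
Divide by 2π: (16 + 16)/2 = 16.
By Parseval, this equals Σ |c_n|^2.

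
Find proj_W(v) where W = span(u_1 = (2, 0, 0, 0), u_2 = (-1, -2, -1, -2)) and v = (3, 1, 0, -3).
proj_W(v) = (3, -8/9, -4/9, -8/9)

Set up U = [u_1 | ... | u_2] ∈ R^(4×2). The projector onto W = col(U) is P = U (U^T U)^(-1) U^T.
Compute U^T U =
  [4, -2]
  [-2, 10],
and U^T v = (6, 1).
Solve U^T U · c = U^T v for the coefficients: c = (31/18, 4/9). The projection is proj_W(v) = U c.
Check: (v - proj_W(v)) · u_1 = 0  (should be 0).
Check: (v - proj_W(v)) · u_2 = 0  (should be 0).
Result: proj_W(v) = (3, -8/9, -4/9, -8/9).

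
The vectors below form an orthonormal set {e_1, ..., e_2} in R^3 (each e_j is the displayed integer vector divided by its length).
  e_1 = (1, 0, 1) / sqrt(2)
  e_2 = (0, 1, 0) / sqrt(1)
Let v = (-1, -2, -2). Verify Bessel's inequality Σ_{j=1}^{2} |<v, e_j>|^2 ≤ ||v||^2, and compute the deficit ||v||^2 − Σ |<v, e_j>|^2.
Σ |<v, e_j>|^2 = 17/2; ||v||^2 = 9; deficit = 1/2

Write each e_j = u_j / sqrt(<u_j, u_j>) where u_j is the displayed integer vector. Then <v, e_j> = <v, u_j> / sqrt(<u_j, u_j>), so |<v, e_j>|^2 = <v, u_j>^2 / <u_j, u_j>.
Coefficients: <v, e_1> = -3/sqrt(2), <v, e_2> = -2/sqrt(1).
Square and sum: Σ |<v, e_j>|^2 = 17/2.
Compute ||v||^2 = v·v = 9.
Deficit = 9 − 17/2 = 1/2 ≥ 0, confirming Bessel's inequality. (The deficit equals ||v − Σ <v,e_j> e_j||^2, the squared distance from v to span{e_j}.)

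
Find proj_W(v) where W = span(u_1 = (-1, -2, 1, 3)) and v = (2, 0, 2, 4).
proj_W(v) = (-4/5, -8/5, 4/5, 12/5)

Set up U = [u_1 | ... | u_1] ∈ R^(4×1). The projector onto W = col(U) is P = U (U^T U)^(-1) U^T.
Compute U^T U =
  [15],
and U^T v = (12).
Solve U^T U · c = U^T v for the coefficients: c = (4/5). The projection is proj_W(v) = U c.
Check: (v - proj_W(v)) · u_1 = 0  (should be 0).
Result: proj_W(v) = (-4/5, -8/5, 4/5, 12/5).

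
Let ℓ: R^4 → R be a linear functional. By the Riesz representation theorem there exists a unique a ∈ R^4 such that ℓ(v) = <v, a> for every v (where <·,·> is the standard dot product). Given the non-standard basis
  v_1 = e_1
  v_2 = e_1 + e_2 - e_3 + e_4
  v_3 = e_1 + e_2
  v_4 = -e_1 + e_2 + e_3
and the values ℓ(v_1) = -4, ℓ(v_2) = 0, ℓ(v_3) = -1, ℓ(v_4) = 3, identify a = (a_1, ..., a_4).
a = (-4, 3, -4, -3)

Write a = (a_1, ..., a_4) in the standard basis. For each basis vector v_i, ℓ(v_i) = <v_i, a> is a linear equation in the a_j's. Collect the n equations into a matrix system V a = ℓ, where row i of V is v_i (expressed in the standard basis). Since V is invertible (lower-triangular with 1s on the diagonal, up to permutation), solve by back-substitution:
  V =
[[1, 0, 0, 0],
 [1, 1, -1, 1],
 [1, 1, 0, 0],
 [-1, 1, 1, 0]]
  V a = (-4, 0, -1, 3)
Solving gives a = (-4, 3, -4, -3).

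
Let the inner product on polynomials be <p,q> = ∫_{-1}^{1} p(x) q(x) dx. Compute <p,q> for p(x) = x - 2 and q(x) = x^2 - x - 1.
<p,q> = 2

Expand the product: p(x)·q(x) = x^3 - 3*x^2 + x + 2.
∫_{-1}^{1} of each monomial x^k gives [2/(k+1) if k even, 0 if k odd]. Integrating term-by-term (or equivalently evaluating the antiderivative F(x) = x^4/4 - x^3 + x^2/2 + 2*x at the endpoints):
  F(1) − F(−1) = 7/4 − (-1/4) = 2.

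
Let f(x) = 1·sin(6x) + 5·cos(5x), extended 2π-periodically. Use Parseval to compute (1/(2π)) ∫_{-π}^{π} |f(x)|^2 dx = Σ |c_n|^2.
Σ |c_n|^2 = 13

Expand |f|^2 and use orthogonality of {sin(nx), cos(mx)} on [-π, π]:
  ∫_{-π}^{π} sin(nx)^2 dx = π, ∫ cos(mx)^2 dx = π, and cross terms integrate to 0.
So ∫_{-π}^{π} f(x)^2 dx = 1^2 · π + 5^2 · π = (1 + 25)π.
Divide by 2π: (1 + 25)/2 = 13.
By Parseval, this equals Σ |c_n|^2.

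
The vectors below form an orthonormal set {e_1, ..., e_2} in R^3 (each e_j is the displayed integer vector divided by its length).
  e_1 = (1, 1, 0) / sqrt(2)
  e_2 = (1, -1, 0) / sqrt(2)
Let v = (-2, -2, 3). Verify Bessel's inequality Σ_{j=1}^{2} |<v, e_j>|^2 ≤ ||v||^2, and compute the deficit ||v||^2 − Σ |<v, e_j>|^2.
Σ |<v, e_j>|^2 = 8; ||v||^2 = 17; deficit = 9

Write each e_j = u_j / sqrt(<u_j, u_j>) where u_j is the displayed integer vector. Then <v, e_j> = <v, u_j> / sqrt(<u_j, u_j>), so |<v, e_j>|^2 = <v, u_j>^2 / <u_j, u_j>.
Coefficients: <v, e_1> = -4/sqrt(2), <v, e_2> = 0/sqrt(2).
Square and sum: Σ |<v, e_j>|^2 = 8.
Compute ||v||^2 = v·v = 17.
Deficit = 17 − 8 = 9 ≥ 0, confirming Bessel's inequality. (The deficit equals ||v − Σ <v,e_j> e_j||^2, the squared distance from v to span{e_j}.)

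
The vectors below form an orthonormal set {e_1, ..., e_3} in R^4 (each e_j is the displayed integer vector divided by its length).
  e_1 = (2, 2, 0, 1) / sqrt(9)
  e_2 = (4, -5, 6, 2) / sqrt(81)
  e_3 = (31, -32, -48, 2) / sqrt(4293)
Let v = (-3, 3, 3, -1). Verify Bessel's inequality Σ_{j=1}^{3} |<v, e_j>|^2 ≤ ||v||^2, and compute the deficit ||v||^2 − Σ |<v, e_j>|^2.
Σ |<v, e_j>|^2 = 13235/477; ||v||^2 = 28; deficit = 121/477

Write each e_j = u_j / sqrt(<u_j, u_j>) where u_j is the displayed integer vector. Then <v, e_j> = <v, u_j> / sqrt(<u_j, u_j>), so |<v, e_j>|^2 = <v, u_j>^2 / <u_j, u_j>.
Coefficients: <v, e_1> = -1/sqrt(9), <v, e_2> = -11/sqrt(81), <v, e_3> = -335/sqrt(4293).
Square and sum: Σ |<v, e_j>|^2 = 13235/477.
Compute ||v||^2 = v·v = 28.
Deficit = 28 − 13235/477 = 121/477 ≥ 0, confirming Bessel's inequality. (The deficit equals ||v − Σ <v,e_j> e_j||^2, the squared distance from v to span{e_j}.)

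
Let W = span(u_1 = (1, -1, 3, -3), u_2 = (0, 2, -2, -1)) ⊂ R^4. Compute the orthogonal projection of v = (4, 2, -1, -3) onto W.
proj_W(v) = (117/155, 323/155, -89/155, -571/155)

Set up U = [u_1 | ... | u_2] ∈ R^(4×2). The projector onto W = col(U) is P = U (U^T U)^(-1) U^T.
Compute U^T U =
  [20, -5]
  [-5, 9],
and U^T v = (8, 9).
Solve U^T U · c = U^T v for the coefficients: c = (117/155, 44/31). The projection is proj_W(v) = U c.
Check: (v - proj_W(v)) · u_1 = 0  (should be 0).
Check: (v - proj_W(v)) · u_2 = 0  (should be 0).
Result: proj_W(v) = (117/155, 323/155, -89/155, -571/155).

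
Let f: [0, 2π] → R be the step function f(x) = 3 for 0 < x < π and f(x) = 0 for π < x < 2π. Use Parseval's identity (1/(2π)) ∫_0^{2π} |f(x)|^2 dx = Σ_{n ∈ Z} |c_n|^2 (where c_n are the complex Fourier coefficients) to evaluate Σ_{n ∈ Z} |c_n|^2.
Σ |c_n|^2 = 9/2

Parseval equates the L^2 energy of f (normalised by 1/(2π)) with the ℓ^2 sum of its Fourier coefficients: (1/(2π)) ∫_0^{2π} |f|^2 = Σ |c_n|^2.
Compute the left side: (1/(2π)) [∫_0^π 3^2 dx + ∫_π^{2π} 0^2 dx] = (1/(2π)) · (9π + 0π) = (9 + 0)/2 = 9/2.
So Σ_{n ∈ Z} |c_n|^2 = 9/2.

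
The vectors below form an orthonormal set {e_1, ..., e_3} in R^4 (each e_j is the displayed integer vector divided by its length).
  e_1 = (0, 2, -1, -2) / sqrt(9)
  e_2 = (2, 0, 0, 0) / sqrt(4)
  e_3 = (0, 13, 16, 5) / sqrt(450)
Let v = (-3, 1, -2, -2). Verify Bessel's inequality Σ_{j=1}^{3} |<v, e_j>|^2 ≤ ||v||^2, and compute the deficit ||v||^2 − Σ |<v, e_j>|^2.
Σ |<v, e_j>|^2 = 899/50; ||v||^2 = 18; deficit = 1/50

Write each e_j = u_j / sqrt(<u_j, u_j>) where u_j is the displayed integer vector. Then <v, e_j> = <v, u_j> / sqrt(<u_j, u_j>), so |<v, e_j>|^2 = <v, u_j>^2 / <u_j, u_j>.
Coefficients: <v, e_1> = 8/sqrt(9), <v, e_2> = -6/sqrt(4), <v, e_3> = -29/sqrt(450).
Square and sum: Σ |<v, e_j>|^2 = 899/50.
Compute ||v||^2 = v·v = 18.
Deficit = 18 − 899/50 = 1/50 ≥ 0, confirming Bessel's inequality. (The deficit equals ||v − Σ <v,e_j> e_j||^2, the squared distance from v to span{e_j}.)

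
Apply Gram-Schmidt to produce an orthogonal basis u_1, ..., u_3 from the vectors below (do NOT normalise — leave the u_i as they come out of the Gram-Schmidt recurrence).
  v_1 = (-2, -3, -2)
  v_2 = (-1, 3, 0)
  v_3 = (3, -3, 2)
Orthogonal basis:
  u_1 = (-2, -3, -2)
  u_2 = (-31/17, 30/17, -14/17)
  u_3 = (-36/121, -12/121, 54/121)

Apply the Gram-Schmidt recurrence
  u_1 = v_1
  u_i = v_i − Σ_{j<i} ((v_i · u_j) / (u_j · u_j)) · u_j.

Step by step this gives:
  u_1 = (-2, -3, -2)
  u_2 = (-31/17, 30/17, -14/17)
  u_3 = (-36/121, -12/121, 54/121)

Orthogonality check:
  u_2 · u_1 = 0 (should be 0)
  u_3 · u_1 = 0 (should be 0)
  u_3 · u_2 = 0 (should be 0)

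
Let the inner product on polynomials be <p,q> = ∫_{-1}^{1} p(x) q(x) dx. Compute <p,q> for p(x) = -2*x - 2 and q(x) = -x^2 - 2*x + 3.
<p,q> = -8

Expand the product: p(x)·q(x) = 2*x^3 + 6*x^2 - 2*x - 6.
∫_{-1}^{1} of each monomial x^k gives [2/(k+1) if k even, 0 if k odd]. Integrating term-by-term (or equivalently evaluating the antiderivative F(x) = x^4/2 + 2*x^3 - x^2 - 6*x at the endpoints):
  F(1) − F(−1) = -9/2 − (7/2) = -8.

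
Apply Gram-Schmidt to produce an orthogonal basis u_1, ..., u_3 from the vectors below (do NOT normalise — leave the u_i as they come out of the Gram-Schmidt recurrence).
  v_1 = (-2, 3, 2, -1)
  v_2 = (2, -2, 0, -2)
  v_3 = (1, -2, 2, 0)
Orthogonal basis:
  u_1 = (-2, 3, 2, -1)
  u_2 = (10/9, -2/3, 8/9, -22/9)
  u_3 = (0, -1, 2, 1)

Apply the Gram-Schmidt recurrence
  u_1 = v_1
  u_i = v_i − Σ_{j<i} ((v_i · u_j) / (u_j · u_j)) · u_j.

Step by step this gives:
  u_1 = (-2, 3, 2, -1)
  u_2 = (10/9, -2/3, 8/9, -22/9)
  u_3 = (0, -1, 2, 1)

Orthogonality check:
  u_2 · u_1 = 0 (should be 0)
  u_3 · u_1 = 0 (should be 0)
  u_3 · u_2 = 0 (should be 0)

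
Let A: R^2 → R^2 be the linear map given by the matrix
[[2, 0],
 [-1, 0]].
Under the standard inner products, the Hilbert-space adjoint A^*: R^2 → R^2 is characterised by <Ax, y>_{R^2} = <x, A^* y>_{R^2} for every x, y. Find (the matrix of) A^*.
A^* = A^T =
[[2, -1],
 [0, 0]]

For real matrices with standard dot products, the defining identity <Ax, y> = <x, A^* y> gives (Ax)^T y = x^T (A^*) y, i.e. x^T A^T y = x^T (A^*) y. Since this holds for all x, y, we must have A^* = A^T. Therefore
A^* =
[[2, -1],
 [0, 0]].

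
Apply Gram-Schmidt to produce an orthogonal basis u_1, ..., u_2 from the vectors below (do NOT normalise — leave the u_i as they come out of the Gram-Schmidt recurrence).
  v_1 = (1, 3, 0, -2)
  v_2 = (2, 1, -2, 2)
Orthogonal basis:
  u_1 = (1, 3, 0, -2)
  u_2 = (27/14, 11/14, -2, 15/7)

Apply the Gram-Schmidt recurrence
  u_1 = v_1
  u_i = v_i − Σ_{j<i} ((v_i · u_j) / (u_j · u_j)) · u_j.

Step by step this gives:
  u_1 = (1, 3, 0, -2)
  u_2 = (27/14, 11/14, -2, 15/7)

Orthogonality check:
  u_2 · u_1 = 0 (should be 0)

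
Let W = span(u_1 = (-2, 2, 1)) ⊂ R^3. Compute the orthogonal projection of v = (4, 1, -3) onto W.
proj_W(v) = (2, -2, -1)

Set up U = [u_1 | ... | u_1] ∈ R^(3×1). The projector onto W = col(U) is P = U (U^T U)^(-1) U^T.
Compute U^T U =
  [9],
and U^T v = (-9).
Solve U^T U · c = U^T v for the coefficients: c = (-1). The projection is proj_W(v) = U c.
Check: (v - proj_W(v)) · u_1 = 0  (should be 0).
Result: proj_W(v) = (2, -2, -1).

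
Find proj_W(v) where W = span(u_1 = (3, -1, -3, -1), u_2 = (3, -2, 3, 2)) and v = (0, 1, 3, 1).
proj_W(v) = (-159/260, -37/260, 699/260, 323/260)

Set up U = [u_1 | ... | u_2] ∈ R^(4×2). The projector onto W = col(U) is P = U (U^T U)^(-1) U^T.
Compute U^T U =
  [20, 0]
  [0, 26],
and U^T v = (-11, 9).
Solve U^T U · c = U^T v for the coefficients: c = (-11/20, 9/26). The projection is proj_W(v) = U c.
Check: (v - proj_W(v)) · u_1 = 0  (should be 0).
Check: (v - proj_W(v)) · u_2 = 0  (should be 0).
Result: proj_W(v) = (-159/260, -37/260, 699/260, 323/260).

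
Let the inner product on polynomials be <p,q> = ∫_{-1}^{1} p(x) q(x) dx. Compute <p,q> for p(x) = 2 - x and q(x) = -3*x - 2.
<p,q> = -6

Expand the product: p(x)·q(x) = 3*x^2 - 4*x - 4.
∫_{-1}^{1} of each monomial x^k gives [2/(k+1) if k even, 0 if k odd]. Integrating term-by-term (or equivalently evaluating the antiderivative F(x) = x^3 - 2*x^2 - 4*x at the endpoints):
  F(1) − F(−1) = -5 − (1) = -6.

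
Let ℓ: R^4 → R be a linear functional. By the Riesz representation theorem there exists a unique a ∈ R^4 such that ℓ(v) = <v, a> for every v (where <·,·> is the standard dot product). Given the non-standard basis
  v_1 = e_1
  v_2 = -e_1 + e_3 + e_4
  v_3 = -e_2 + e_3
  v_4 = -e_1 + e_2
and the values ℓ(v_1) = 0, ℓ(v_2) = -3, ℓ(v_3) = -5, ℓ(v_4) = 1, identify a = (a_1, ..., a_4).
a = (0, 1, -4, 1)

Write a = (a_1, ..., a_4) in the standard basis. For each basis vector v_i, ℓ(v_i) = <v_i, a> is a linear equation in the a_j's. Collect the n equations into a matrix system V a = ℓ, where row i of V is v_i (expressed in the standard basis). Since V is invertible (lower-triangular with 1s on the diagonal, up to permutation), solve by back-substitution:
  V =
[[1, 0, 0, 0],
 [-1, 0, 1, 1],
 [0, -1, 1, 0],
 [-1, 1, 0, 0]]
  V a = (0, -3, -5, 1)
Solving gives a = (0, 1, -4, 1).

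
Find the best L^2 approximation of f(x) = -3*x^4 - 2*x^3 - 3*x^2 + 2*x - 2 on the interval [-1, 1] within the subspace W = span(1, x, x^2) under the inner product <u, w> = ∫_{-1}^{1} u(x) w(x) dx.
g(x) = -39*x^2/7 + 4*x/5 - 61/35

The best approximation g ∈ W is the orthogonal projection of f onto W. Writing g = a_0 + a_1 x + a_2 x^2, the coefficients solve the normal equations G · a = b where
  G_{ij} = <φ_i, φ_j> and b_i = <f, φ_i>, with φ_0 = 1, φ_1 = x, φ_2 = x^2.
G =
  [2, 0, 2/3]
  [0, 2/3, 0]
  [2/3, 0, 2/5],
b = (-36/5, 8/15, -356/105).
Solving gives a_0 = -61/35, a_1 = 4/5, a_2 = -39/7, so
  g(x) = -39*x^2/7 + 4*x/5 - 61/35.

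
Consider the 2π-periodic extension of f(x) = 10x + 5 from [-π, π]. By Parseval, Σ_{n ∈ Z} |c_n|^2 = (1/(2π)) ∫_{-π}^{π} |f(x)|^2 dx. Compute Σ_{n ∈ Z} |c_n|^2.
Σ |c_n|^2 = 100π^2/3 + 25

Expand and integrate term by term over [-π, π]:
  ∫ (10x)^2 dx = 100·(2π^3/3); ∫ 2·10·(5)·x dx = 0 (odd integrand); ∫ 5^2 dx = 25·2π.
So (1/(2π)) ∫_{-π}^{π} (10x + 5)^2 dx = 100π^2/3 + 25 = 100π^2/3 + 25.
Parseval ⇒ Σ |c_n|^2 = 100π^2/3 + 25.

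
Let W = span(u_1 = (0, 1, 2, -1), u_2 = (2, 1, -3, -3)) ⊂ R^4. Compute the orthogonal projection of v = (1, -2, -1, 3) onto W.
proj_W(v) = (-50/67, -223/134, -98/67, 323/134)

Set up U = [u_1 | ... | u_2] ∈ R^(4×2). The projector onto W = col(U) is P = U (U^T U)^(-1) U^T.
Compute U^T U =
  [6, -2]
  [-2, 23],
and U^T v = (-7, -6).
Solve U^T U · c = U^T v for the coefficients: c = (-173/134, -25/67). The projection is proj_W(v) = U c.
Check: (v - proj_W(v)) · u_1 = 0  (should be 0).
Check: (v - proj_W(v)) · u_2 = 0  (should be 0).
Result: proj_W(v) = (-50/67, -223/134, -98/67, 323/134).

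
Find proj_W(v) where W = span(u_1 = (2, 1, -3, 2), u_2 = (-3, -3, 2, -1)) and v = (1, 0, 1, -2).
proj_W(v) = (1/25, 103/125, 32/25, -129/125)

Set up U = [u_1 | ... | u_2] ∈ R^(4×2). The projector onto W = col(U) is P = U (U^T U)^(-1) U^T.
Compute U^T U =
  [18, -17]
  [-17, 23],
and U^T v = (-5, 1).
Solve U^T U · c = U^T v for the coefficients: c = (-98/125, -67/125). The projection is proj_W(v) = U c.
Check: (v - proj_W(v)) · u_1 = 0  (should be 0).
Check: (v - proj_W(v)) · u_2 = 0  (should be 0).
Result: proj_W(v) = (1/25, 103/125, 32/25, -129/125).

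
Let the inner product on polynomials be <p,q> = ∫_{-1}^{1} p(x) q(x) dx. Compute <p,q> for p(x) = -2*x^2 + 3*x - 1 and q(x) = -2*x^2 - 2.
<p,q> = 48/5

Expand the product: p(x)·q(x) = 4*x^4 - 6*x^3 + 6*x^2 - 6*x + 2.
∫_{-1}^{1} of each monomial x^k gives [2/(k+1) if k even, 0 if k odd]. Integrating term-by-term (or equivalently evaluating the antiderivative F(x) = 4*x^5/5 - 3*x^4/2 + 2*x^3 - 3*x^2 + 2*x at the endpoints):
  F(1) − F(−1) = 3/10 − (-93/10) = 48/5.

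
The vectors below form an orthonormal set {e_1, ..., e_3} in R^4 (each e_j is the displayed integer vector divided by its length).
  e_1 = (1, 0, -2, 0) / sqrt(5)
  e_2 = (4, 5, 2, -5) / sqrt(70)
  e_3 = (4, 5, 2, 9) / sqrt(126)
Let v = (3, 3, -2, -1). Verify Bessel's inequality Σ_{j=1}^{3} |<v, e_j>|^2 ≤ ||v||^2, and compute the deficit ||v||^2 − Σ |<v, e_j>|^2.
Σ |<v, e_j>|^2 = 203/9; ||v||^2 = 23; deficit = 4/9

Write each e_j = u_j / sqrt(<u_j, u_j>) where u_j is the displayed integer vector. Then <v, e_j> = <v, u_j> / sqrt(<u_j, u_j>), so |<v, e_j>|^2 = <v, u_j>^2 / <u_j, u_j>.
Coefficients: <v, e_1> = 7/sqrt(5), <v, e_2> = 28/sqrt(70), <v, e_3> = 14/sqrt(126).
Square and sum: Σ |<v, e_j>|^2 = 203/9.
Compute ||v||^2 = v·v = 23.
Deficit = 23 − 203/9 = 4/9 ≥ 0, confirming Bessel's inequality. (The deficit equals ||v − Σ <v,e_j> e_j||^2, the squared distance from v to span{e_j}.)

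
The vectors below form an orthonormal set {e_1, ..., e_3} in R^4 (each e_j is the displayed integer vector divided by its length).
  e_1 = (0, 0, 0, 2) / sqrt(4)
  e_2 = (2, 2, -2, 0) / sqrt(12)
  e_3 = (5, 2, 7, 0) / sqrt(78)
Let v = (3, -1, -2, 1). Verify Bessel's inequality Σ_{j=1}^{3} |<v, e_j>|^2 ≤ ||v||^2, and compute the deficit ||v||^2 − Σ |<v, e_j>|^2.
Σ |<v, e_j>|^2 = 165/26; ||v||^2 = 15; deficit = 225/26

Write each e_j = u_j / sqrt(<u_j, u_j>) where u_j is the displayed integer vector. Then <v, e_j> = <v, u_j> / sqrt(<u_j, u_j>), so |<v, e_j>|^2 = <v, u_j>^2 / <u_j, u_j>.
Coefficients: <v, e_1> = 2/sqrt(4), <v, e_2> = 8/sqrt(12), <v, e_3> = -1/sqrt(78).
Square and sum: Σ |<v, e_j>|^2 = 165/26.
Compute ||v||^2 = v·v = 15.
Deficit = 15 − 165/26 = 225/26 ≥ 0, confirming Bessel's inequality. (The deficit equals ||v − Σ <v,e_j> e_j||^2, the squared distance from v to span{e_j}.)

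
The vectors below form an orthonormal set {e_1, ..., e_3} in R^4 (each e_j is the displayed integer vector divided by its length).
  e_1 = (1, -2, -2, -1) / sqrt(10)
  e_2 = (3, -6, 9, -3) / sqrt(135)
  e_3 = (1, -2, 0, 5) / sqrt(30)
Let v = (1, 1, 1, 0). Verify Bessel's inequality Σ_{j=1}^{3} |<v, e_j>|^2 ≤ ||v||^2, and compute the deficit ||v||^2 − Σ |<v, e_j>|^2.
Σ |<v, e_j>|^2 = 6/5; ||v||^2 = 3; deficit = 9/5

Write each e_j = u_j / sqrt(<u_j, u_j>) where u_j is the displayed integer vector. Then <v, e_j> = <v, u_j> / sqrt(<u_j, u_j>), so |<v, e_j>|^2 = <v, u_j>^2 / <u_j, u_j>.
Coefficients: <v, e_1> = -3/sqrt(10), <v, e_2> = 6/sqrt(135), <v, e_3> = -1/sqrt(30).
Square and sum: Σ |<v, e_j>|^2 = 6/5.
Compute ||v||^2 = v·v = 3.
Deficit = 3 − 6/5 = 9/5 ≥ 0, confirming Bessel's inequality. (The deficit equals ||v − Σ <v,e_j> e_j||^2, the squared distance from v to span{e_j}.)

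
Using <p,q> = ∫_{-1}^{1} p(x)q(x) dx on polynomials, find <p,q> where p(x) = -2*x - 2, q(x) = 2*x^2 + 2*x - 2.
<p,q> = 8/3

Expand the product: p(x)·q(x) = -4*x^3 - 8*x^2 + 4.
∫_{-1}^{1} of each monomial x^k gives [2/(k+1) if k even, 0 if k odd]. Integrating term-by-term (or equivalently evaluating the antiderivative F(x) = -x^4 - 8*x^3/3 + 4*x at the endpoints):
  F(1) − F(−1) = 1/3 − (-7/3) = 8/3.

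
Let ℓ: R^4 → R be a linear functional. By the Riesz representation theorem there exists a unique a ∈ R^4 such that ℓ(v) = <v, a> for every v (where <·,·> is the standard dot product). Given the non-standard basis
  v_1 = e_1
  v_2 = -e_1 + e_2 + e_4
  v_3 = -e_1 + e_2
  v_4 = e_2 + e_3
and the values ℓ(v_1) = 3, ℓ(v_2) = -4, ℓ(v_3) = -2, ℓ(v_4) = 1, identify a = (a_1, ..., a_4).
a = (3, 1, 0, -2)

Write a = (a_1, ..., a_4) in the standard basis. For each basis vector v_i, ℓ(v_i) = <v_i, a> is a linear equation in the a_j's. Collect the n equations into a matrix system V a = ℓ, where row i of V is v_i (expressed in the standard basis). Since V is invertible (lower-triangular with 1s on the diagonal, up to permutation), solve by back-substitution:
  V =
[[1, 0, 0, 0],
 [-1, 1, 0, 1],
 [-1, 1, 0, 0],
 [0, 1, 1, 0]]
  V a = (3, -4, -2, 1)
Solving gives a = (3, 1, 0, -2).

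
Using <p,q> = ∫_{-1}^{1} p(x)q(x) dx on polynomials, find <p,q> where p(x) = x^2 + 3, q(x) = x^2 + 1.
<p,q> = 136/15

Expand the product: p(x)·q(x) = x^4 + 4*x^2 + 3.
∫_{-1}^{1} of each monomial x^k gives [2/(k+1) if k even, 0 if k odd]. Integrating term-by-term (or equivalently evaluating the antiderivative F(x) = x^5/5 + 4*x^3/3 + 3*x at the endpoints):
  F(1) − F(−1) = 68/15 − (-68/15) = 136/15.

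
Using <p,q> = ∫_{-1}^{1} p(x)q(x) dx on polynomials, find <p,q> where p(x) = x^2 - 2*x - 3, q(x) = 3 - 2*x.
<p,q> = -40/3

Expand the product: p(x)·q(x) = -2*x^3 + 7*x^2 - 9.
∫_{-1}^{1} of each monomial x^k gives [2/(k+1) if k even, 0 if k odd]. Integrating term-by-term (or equivalently evaluating the antiderivative F(x) = -x^4/2 + 7*x^3/3 - 9*x at the endpoints):
  F(1) − F(−1) = -43/6 − (37/6) = -40/3.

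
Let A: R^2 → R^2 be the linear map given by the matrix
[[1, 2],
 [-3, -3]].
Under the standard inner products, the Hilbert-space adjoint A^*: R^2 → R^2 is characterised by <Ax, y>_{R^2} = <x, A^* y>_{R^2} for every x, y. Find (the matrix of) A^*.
A^* = A^T =
[[1, -3],
 [2, -3]]

For real matrices with standard dot products, the defining identity <Ax, y> = <x, A^* y> gives (Ax)^T y = x^T (A^*) y, i.e. x^T A^T y = x^T (A^*) y. Since this holds for all x, y, we must have A^* = A^T. Therefore
A^* =
[[1, -3],
 [2, -3]].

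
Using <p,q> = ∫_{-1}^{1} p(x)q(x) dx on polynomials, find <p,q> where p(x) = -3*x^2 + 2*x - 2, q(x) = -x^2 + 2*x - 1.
<p,q> = 56/5

Expand the product: p(x)·q(x) = 3*x^4 - 8*x^3 + 9*x^2 - 6*x + 2.
∫_{-1}^{1} of each monomial x^k gives [2/(k+1) if k even, 0 if k odd]. Integrating term-by-term (or equivalently evaluating the antiderivative F(x) = 3*x^5/5 - 2*x^4 + 3*x^3 - 3*x^2 + 2*x at the endpoints):
  F(1) − F(−1) = 3/5 − (-53/5) = 56/5.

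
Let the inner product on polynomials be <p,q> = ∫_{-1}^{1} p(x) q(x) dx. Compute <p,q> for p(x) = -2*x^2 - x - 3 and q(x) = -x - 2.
<p,q> = 46/3

Expand the product: p(x)·q(x) = 2*x^3 + 5*x^2 + 5*x + 6.
∫_{-1}^{1} of each monomial x^k gives [2/(k+1) if k even, 0 if k odd]. Integrating term-by-term (or equivalently evaluating the antiderivative F(x) = x^4/2 + 5*x^3/3 + 5*x^2/2 + 6*x at the endpoints):
  F(1) − F(−1) = 32/3 − (-14/3) = 46/3.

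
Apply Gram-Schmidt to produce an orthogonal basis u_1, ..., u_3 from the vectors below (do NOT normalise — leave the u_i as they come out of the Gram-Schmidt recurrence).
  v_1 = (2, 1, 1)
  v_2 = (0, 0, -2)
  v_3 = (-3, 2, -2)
Orthogonal basis:
  u_1 = (2, 1, 1)
  u_2 = (2/3, 1/3, -5/3)
  u_3 = (-7/5, 14/5, 0)

Apply the Gram-Schmidt recurrence
  u_1 = v_1
  u_i = v_i − Σ_{j<i} ((v_i · u_j) / (u_j · u_j)) · u_j.

Step by step this gives:
  u_1 = (2, 1, 1)
  u_2 = (2/3, 1/3, -5/3)
  u_3 = (-7/5, 14/5, 0)

Orthogonality check:
  u_2 · u_1 = 0 (should be 0)
  u_3 · u_1 = 0 (should be 0)
  u_3 · u_2 = 0 (should be 0)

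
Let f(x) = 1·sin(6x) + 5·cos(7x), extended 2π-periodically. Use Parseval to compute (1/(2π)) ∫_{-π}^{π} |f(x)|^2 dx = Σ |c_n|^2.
Σ |c_n|^2 = 13

Expand |f|^2 and use orthogonality of {sin(nx), cos(mx)} on [-π, π]:
  ∫_{-π}^{π} sin(nx)^2 dx = π, ∫ cos(mx)^2 dx = π, and cross terms integrate to 0.
So ∫_{-π}^{π} f(x)^2 dx = 1^2 · π + 5^2 · π = (1 + 25)π.
Divide by 2π: (1 + 25)/2 = 13.
By Parseval, this equals Σ |c_n|^2.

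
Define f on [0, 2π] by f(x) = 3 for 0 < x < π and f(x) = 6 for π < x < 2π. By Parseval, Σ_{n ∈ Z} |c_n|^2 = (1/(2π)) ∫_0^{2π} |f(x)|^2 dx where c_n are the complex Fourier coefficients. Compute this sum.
Σ |c_n|^2 = 45/2

Parseval equates the L^2 energy of f (normalised by 1/(2π)) with the ℓ^2 sum of its Fourier coefficients: (1/(2π)) ∫_0^{2π} |f|^2 = Σ |c_n|^2.
Compute the left side: (1/(2π)) [∫_0^π 3^2 dx + ∫_π^{2π} 6^2 dx] = (1/(2π)) · (9π + 36π) = (9 + 36)/2 = 45/2.
So Σ_{n ∈ Z} |c_n|^2 = 45/2.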